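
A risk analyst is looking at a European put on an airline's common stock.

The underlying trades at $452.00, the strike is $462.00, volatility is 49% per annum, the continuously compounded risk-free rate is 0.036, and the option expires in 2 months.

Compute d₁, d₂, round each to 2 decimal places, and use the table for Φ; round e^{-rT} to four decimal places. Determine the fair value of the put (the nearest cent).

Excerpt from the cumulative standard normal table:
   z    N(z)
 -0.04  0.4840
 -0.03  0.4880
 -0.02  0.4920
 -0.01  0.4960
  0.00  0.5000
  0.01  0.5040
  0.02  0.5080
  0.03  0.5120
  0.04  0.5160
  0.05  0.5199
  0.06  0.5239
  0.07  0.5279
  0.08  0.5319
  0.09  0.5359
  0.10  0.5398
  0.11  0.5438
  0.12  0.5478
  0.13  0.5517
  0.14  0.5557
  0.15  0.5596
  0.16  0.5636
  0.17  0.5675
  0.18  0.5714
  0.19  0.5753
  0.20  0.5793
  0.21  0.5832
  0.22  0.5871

σ√T = 0.49 × 0.4082 = 0.2000
d₁ = [ln(452/462) + (0.036 + 0.49²/2)·0.1667] / 0.2000 = [-0.0219 + 0.0260] / 0.2000 = 0.0206 ⇒ 0.02
d₂ = d₁ − σ√T = 0.0206 − 0.2000 = -0.1794 ⇒ -0.18
e^(−rT) = e^(−0.036·0.1667) = 0.9940
N(−d₂) = N(0.18) = 0.5714;  N(−d₁) = N(-0.02) = 0.4920
P = 462·0.9940·0.5714 − 452·0.4920 = 262.4029 − 222.3840 = 40.0189

$40.02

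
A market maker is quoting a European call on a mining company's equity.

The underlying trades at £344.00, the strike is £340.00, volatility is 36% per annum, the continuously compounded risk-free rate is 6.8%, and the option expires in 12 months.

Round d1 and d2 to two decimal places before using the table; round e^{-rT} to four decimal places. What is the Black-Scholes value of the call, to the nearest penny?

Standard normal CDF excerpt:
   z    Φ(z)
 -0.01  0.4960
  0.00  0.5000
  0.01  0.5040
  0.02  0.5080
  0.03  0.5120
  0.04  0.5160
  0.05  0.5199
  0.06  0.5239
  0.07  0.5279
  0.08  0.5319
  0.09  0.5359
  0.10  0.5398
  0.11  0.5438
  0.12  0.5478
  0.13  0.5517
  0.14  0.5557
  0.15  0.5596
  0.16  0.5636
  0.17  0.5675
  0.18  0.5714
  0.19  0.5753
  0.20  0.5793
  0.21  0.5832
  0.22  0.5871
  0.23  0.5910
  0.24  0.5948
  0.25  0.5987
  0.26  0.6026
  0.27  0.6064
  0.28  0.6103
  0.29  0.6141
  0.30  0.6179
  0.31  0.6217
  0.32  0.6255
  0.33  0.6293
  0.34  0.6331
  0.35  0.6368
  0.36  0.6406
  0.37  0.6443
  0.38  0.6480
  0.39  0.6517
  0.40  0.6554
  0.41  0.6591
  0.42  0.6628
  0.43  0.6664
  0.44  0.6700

σ√T = 0.36·√1 = 0.3600
d₁ = [ln(344/340) + (0.068 + ½·0.36²)·1] / (σ√T) = (0.0117 + 0.1328) / 0.3600 = 0.4014 ≈ 0.40
d₂ = 0.4014 − 0.3600 = 0.0414 ≈ 0.04
e^(−rT) = e^(−0.068·1) = 0.9343
C = 344·N(0.40) − 340·0.9343·N(0.04) = 344·0.6554 − 340·0.9343·0.5160 = 225.4576 − 163.9136 = 61.5440

£61.54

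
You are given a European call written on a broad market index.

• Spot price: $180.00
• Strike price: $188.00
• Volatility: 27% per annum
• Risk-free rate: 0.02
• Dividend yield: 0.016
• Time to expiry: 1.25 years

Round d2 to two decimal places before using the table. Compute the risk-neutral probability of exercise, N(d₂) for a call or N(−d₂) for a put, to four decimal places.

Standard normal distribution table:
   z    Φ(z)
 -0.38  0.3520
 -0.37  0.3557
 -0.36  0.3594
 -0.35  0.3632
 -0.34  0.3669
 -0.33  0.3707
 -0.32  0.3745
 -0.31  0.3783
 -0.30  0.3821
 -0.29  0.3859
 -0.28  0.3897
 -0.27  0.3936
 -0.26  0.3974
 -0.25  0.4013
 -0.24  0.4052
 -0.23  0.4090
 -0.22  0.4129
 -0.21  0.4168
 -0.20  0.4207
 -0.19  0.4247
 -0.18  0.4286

0.3897

σ√T = 0.27 × 1.1180 = 0.3019
d₁ = [ln(180/188) + (0.02 − 0.016 + 0.27²/2)·1.25] / 0.3019 = [-0.0435 + 0.0506] / 0.3019 = 0.0234 ⇒ 0.02
d₂ = d₁ − σ√T = 0.0234 − 0.3019 = -0.2784 ⇒ -0.28
Risk-neutral Pr[S_T > K] = N(d₂) = N(-0.28) = 0.3897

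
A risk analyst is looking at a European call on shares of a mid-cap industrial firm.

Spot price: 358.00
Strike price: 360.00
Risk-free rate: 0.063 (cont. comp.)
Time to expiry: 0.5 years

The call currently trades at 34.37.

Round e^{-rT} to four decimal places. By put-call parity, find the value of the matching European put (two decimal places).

25.21

e^(−rT) = e^(−0.063·0.5) = 0.9690
Put-call parity: C − P = S − K·e^(−rT) = 358 − 360·0.9690 = 358 − 348.8400 = 9.1600
P = C − (C − P) = 34.37 − (9.1600) = 25.2100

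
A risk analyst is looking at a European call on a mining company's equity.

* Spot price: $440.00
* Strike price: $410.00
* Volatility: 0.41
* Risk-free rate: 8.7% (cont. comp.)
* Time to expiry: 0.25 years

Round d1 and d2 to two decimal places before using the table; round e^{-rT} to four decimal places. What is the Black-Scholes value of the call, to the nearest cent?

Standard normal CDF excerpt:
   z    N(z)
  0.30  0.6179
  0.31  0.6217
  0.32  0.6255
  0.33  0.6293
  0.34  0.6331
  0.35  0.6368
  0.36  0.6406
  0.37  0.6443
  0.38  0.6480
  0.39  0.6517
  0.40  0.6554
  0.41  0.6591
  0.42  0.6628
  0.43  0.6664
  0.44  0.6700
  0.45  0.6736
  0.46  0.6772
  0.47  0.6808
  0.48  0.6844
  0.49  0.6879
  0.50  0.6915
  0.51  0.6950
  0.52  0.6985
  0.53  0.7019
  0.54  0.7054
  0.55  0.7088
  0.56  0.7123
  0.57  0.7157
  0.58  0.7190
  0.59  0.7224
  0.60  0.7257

$56.40

T = 0.25;  σ√T = 0.2050
d₁ = [ln(440/410) + (0.087 + 0.41²/2)·0.25] / 0.2050 = [0.0706 + 0.0428] / 0.2050 = 0.5531 ≈ 0.55
d₂ = d₁ − σ√T = 0.5531 − 0.2050 = 0.3481 ≈ 0.35
exp(−rT) = exp(−0.087·0.25) = 0.9785
N(d₁) = N(0.55) = 0.7088;  N(d₂) = N(0.35) = 0.6368
C = 440·0.7088 − 410·0.9785·0.6368 = 311.8720 − 255.4746 = 56.3974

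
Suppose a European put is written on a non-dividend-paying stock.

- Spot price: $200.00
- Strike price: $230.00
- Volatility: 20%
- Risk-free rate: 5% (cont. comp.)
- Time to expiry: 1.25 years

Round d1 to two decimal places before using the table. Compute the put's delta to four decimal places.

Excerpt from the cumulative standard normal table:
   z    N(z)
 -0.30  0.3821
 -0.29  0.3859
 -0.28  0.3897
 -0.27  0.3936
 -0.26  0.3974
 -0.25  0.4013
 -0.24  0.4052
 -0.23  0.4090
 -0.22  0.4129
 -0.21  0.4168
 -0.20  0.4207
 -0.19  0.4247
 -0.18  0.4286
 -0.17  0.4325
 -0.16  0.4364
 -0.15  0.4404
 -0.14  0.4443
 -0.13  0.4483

T = 1.25;  σ√T = 0.2236
d₁ = [ln(200/230) + (0.05 + 0.2²/2)·1.25] / 0.2236 = [-0.1398 + 0.0875] / 0.2236 = -0.2337 which rounds to -0.23
N(d₁) = N(-0.23) = 0.4090
Δ_put = N(d₁) − 1 = 0.4090 − 1 = -0.5910

-0.5910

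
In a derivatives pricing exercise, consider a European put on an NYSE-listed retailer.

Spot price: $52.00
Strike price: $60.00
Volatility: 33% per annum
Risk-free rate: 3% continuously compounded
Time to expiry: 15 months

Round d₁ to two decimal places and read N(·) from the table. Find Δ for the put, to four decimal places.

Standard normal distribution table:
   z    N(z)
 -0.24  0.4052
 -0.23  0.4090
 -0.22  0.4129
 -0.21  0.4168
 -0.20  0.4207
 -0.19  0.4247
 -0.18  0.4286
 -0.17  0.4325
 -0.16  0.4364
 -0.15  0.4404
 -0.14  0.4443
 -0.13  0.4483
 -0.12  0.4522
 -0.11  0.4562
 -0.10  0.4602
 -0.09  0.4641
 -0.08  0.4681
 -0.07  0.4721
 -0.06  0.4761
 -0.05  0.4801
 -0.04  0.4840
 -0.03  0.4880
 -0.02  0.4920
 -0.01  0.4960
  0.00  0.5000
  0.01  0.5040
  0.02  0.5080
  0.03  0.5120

σ√T = 0.33 × 1.1180 = 0.3690
d₁ = [ln(52/60) + (0.03 + 0.33²/2)·1.25] / 0.3690 = [-0.1431 + 0.1056] / 0.3690 = -0.1017 ⇒ -0.10
N(d₁) = N(-0.10) = 0.4602
Δ_put = N(d₁) − 1 = 0.4602 − 1 = -0.5398

-0.5398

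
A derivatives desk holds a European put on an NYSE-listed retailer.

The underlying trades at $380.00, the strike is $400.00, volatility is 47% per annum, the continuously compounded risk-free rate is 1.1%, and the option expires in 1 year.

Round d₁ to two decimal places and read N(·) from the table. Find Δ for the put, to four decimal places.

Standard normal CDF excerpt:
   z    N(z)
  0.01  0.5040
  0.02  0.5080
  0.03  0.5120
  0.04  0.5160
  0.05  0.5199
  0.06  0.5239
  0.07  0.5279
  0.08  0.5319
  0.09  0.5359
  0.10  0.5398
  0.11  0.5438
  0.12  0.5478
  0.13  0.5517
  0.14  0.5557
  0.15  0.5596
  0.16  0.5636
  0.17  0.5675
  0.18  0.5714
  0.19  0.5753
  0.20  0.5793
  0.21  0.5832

-0.4404

T = 1;  σ√T = 0.4700
ln(S/K) + (r + σ²/2)T = ln(380/400) + (0.011 + 0.47²/2)·1 = -0.0513 + 0.1214 = 0.0702
d₁ = 0.0702 / 0.4700 = 0.1493 ⇒ 0.15
N(d₁) = N(0.15) = 0.5596
Δ_put = N(d₁) − 1 = 0.5596 − 1 = -0.4404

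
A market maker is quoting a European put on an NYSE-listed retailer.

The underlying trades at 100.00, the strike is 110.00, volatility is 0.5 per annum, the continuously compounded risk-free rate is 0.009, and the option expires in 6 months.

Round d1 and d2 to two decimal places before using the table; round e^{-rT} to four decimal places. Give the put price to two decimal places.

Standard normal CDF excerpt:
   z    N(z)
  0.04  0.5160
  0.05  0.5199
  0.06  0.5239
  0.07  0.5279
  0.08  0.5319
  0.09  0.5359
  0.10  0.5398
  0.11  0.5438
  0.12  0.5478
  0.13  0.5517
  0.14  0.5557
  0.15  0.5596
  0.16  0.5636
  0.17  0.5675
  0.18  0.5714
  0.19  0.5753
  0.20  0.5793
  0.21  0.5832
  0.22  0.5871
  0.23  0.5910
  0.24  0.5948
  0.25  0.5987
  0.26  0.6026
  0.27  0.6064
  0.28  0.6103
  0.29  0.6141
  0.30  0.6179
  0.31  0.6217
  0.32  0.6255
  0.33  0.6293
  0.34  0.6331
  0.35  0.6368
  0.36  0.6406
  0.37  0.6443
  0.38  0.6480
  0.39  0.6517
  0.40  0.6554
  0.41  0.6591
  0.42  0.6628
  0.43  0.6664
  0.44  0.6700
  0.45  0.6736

σ√T = 0.5·√0.5 = 0.3536
ln(S/K) + (r + σ²/2)T = ln(100/110) + (0.009 + 0.5²/2)·0.5 = -0.0953 + 0.0670 = -0.0283
d₁ = -0.0283 / 0.3536 = -0.0801 which rounds to -0.08
d₂ = d₁ − σ√T = -0.0801 − 0.3536 = -0.4336 which rounds to -0.43
e^(−rT) = e^(−0.009·0.5) = 0.9955
N(−d₂) = N(0.43) = 0.6664;  N(−d₁) = N(0.08) = 0.5319
P = 110·0.9955·0.6664 − 100·0.5319 = 72.9741 − 53.1900 = 19.7841

19.78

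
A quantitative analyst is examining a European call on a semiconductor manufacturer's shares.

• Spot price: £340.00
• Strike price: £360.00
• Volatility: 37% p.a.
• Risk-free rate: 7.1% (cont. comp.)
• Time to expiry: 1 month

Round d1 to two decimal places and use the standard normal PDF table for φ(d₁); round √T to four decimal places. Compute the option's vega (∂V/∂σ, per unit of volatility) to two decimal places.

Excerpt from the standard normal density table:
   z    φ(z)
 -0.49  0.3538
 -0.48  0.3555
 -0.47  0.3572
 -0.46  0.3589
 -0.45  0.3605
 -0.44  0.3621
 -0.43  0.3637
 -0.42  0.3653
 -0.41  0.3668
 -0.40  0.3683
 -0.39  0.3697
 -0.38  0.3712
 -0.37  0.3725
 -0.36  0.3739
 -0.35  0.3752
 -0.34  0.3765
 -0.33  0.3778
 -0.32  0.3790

35.70

T = 0.08333;  σ√T = 0.1068
d₁ = [ln(340/360) + (0.071 + 0.37²/2)·0.08333] / 0.1068 = [-0.0572 + 0.0116] / 0.1068 = -0.4263 ≈ -0.43
√T = √0.08333 = 0.2887
φ(d₁) = φ(-0.43) = 0.3637
vega = S·φ(d₁)·√T = 340·0.3637·0.2887 = 35.7001
(Vega is the same for a European call and put with the same parameters.)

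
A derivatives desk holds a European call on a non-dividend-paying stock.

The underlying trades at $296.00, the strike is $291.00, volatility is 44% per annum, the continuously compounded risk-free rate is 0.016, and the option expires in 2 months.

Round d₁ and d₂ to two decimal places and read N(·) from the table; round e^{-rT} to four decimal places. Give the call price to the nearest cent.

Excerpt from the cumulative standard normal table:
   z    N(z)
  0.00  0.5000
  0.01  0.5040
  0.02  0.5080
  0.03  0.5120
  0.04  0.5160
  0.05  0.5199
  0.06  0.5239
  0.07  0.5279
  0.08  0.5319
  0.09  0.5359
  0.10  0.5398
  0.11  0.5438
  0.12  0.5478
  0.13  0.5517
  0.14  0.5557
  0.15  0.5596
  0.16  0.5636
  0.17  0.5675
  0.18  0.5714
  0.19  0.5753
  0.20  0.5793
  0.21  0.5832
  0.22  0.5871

σ√T = 0.44·√0.1667 = 0.1796
ln(S/K) + (r + σ²/2)T = ln(296/291) + (0.016 + 0.44²/2)·0.1667 = 0.0170 + 0.0188 = 0.0358
d₁ = 0.0358 / 0.1796 = 0.1995 which rounds to 0.20
d₂ = d₁ − σ√T = 0.1995 − 0.1796 = 0.0199 which rounds to 0.02
e^(−rT) = e^(−0.016·0.1667) = 0.9973
N(d₁) = N(0.20) = 0.5793;  N(d₂) = N(0.02) = 0.5080
C = 296·0.5793 − 291·0.9973·0.5080 = 171.4728 − 147.4289 = 24.0439

$24.04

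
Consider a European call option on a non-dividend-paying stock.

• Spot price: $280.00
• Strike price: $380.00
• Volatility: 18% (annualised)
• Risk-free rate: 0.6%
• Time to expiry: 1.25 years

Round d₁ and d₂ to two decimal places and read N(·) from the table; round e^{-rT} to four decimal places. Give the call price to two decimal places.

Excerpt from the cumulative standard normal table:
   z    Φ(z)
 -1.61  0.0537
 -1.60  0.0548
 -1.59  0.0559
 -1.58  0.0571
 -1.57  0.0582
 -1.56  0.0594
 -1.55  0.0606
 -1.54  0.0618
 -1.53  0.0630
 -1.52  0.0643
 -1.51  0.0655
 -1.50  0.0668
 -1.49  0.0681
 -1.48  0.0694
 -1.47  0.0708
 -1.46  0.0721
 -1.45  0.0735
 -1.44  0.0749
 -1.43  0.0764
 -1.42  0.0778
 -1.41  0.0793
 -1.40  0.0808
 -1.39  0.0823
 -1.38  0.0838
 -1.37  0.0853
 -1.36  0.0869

$1.93

σ√T = 0.18·√1.25 = 0.2012
d₁ = [ln(280/380) + (0.006 + ½·0.18²)·1.25] / (σ√T) = (-0.3054 + 0.0277) / 0.2012 = -1.3796 ⇒ -1.38
d₂ = -1.3796 − 0.2012 = -1.5808 ⇒ -1.58
exp(−rT) = exp(−0.006·1.25) = 0.9925
N(d₁) = N(-1.38) = 0.0838;  N(d₂) = N(-1.58) = 0.0571
C = 280·0.0838 − 380·0.9925·0.0571 = 23.4640 − 21.5353 = 1.9287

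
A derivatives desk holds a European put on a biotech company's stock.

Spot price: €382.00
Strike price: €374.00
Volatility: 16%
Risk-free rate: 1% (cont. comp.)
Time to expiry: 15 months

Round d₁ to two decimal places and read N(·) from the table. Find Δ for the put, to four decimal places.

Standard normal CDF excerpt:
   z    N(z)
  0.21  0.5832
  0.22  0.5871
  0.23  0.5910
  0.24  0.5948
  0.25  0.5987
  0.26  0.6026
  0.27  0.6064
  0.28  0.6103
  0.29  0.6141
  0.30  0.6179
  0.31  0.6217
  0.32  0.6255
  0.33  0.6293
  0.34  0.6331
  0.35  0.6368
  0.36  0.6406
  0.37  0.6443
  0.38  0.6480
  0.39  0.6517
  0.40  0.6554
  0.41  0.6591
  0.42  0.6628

T = 1.25;  σ√T = 0.1789
d₁ = [ln(382/374) + (0.01 + 0.16²/2)·1.25] / 0.1789 = [0.0212 + 0.0285] / 0.1789 = 0.2776 which rounds to 0.28
N(d₁) = N(0.28) = 0.6103
Δ_put = N(d₁) − 1 = 0.6103 − 1 = -0.3897

-0.3897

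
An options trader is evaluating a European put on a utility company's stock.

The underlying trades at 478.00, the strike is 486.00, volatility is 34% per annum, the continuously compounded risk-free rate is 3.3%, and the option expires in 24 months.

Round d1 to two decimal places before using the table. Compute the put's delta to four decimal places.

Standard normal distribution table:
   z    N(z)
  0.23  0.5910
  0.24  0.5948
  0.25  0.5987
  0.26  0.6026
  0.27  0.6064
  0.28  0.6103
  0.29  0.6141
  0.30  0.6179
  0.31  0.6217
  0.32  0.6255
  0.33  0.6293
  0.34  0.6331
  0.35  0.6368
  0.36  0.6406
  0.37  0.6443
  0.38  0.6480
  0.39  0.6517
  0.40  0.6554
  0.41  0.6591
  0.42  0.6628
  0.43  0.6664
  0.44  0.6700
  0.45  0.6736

-0.3669

σ√T = 0.34 × 1.4142 = 0.4808
ln(S/K) + (r + σ²/2)T = ln(478/486) + (0.033 + 0.34²/2)·2 = -0.0166 + 0.1816 = 0.1650
d₁ = 0.1650 / 0.4808 = 0.3432 which rounds to 0.34
N(d₁) = N(0.34) = 0.6331
Δ_put = N(d₁) − 1 = 0.6331 − 1 = -0.3669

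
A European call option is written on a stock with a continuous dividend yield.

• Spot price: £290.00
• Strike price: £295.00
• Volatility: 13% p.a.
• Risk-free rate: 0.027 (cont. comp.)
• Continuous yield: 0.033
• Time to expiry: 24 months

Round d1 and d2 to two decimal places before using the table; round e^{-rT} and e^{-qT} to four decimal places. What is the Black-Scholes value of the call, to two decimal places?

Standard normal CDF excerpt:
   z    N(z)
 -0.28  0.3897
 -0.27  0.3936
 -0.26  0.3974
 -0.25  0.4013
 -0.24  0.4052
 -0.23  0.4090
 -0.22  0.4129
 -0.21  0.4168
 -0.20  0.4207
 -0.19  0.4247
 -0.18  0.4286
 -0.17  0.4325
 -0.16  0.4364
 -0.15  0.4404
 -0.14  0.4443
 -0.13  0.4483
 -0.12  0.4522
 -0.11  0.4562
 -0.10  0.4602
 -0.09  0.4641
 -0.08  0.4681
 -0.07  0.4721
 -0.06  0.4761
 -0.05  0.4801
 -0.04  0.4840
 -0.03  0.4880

T = 2;  σ√T = 0.1838
ln(S/K) + (r − q + σ²/2)T = ln(290/295) + (0.027 − 0.033 + 0.13²/2)·2 = -0.0171 + 0.0049 = -0.0122
d₁ = -0.0122 / 0.1838 = -0.0663 ⇒ -0.07
d₂ = d₁ − σ√T = -0.0663 − 0.1838 = -0.2502 ⇒ -0.25
exp(−qT) = exp(−0.033·2) = 0.9361;  exp(−rT) = exp(−0.027·2) = 0.9474
N(d₁) = N(-0.07) = 0.4721;  N(d₂) = N(-0.25) = 0.4013
C = 290·0.9361·0.4721 − 295·0.9474·0.4013 = 128.1605 − 112.1565 = 16.0040

£16.00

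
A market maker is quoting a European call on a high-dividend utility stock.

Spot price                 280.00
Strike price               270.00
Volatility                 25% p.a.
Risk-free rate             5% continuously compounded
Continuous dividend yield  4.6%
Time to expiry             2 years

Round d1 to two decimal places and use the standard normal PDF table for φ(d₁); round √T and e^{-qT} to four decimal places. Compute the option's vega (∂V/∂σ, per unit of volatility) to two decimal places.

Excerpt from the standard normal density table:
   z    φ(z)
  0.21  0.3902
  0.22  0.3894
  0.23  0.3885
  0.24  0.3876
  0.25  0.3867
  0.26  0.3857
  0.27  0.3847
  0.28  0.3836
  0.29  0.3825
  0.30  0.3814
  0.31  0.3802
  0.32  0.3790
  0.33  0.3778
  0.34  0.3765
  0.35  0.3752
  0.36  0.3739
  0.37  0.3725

137.75

σ√T = 0.25·√2 = 0.3536
d₁ = [ln(280/270) + (0.05 − 0.046 + ½·0.25²)·2] / (σ√T) = (0.0364 + 0.0705) / 0.3536 = 0.3023 which rounds to 0.30
√T = √2 = 1.4142
φ(d₁) = φ(0.30) = 0.3814
e^(−qT) = e^(−0.046·2) = 0.9121
vega = S·e^(−qT)·φ(d₁)·√T = 280·0.9121·0.3814·1.4142 = 137.7501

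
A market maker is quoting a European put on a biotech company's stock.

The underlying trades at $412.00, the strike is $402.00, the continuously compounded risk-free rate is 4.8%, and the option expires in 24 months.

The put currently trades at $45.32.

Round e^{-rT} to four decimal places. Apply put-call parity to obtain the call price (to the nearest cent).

$92.10

exp(−rT) = exp(−0.048·2) = 0.9085
Put-call parity: C − P = S − K·e^(−rT) = 412 − 402·0.9085 = 412 − 365.2170 = 46.7830
C = P + (C − P) = 45.32 + (46.7830) = 92.1030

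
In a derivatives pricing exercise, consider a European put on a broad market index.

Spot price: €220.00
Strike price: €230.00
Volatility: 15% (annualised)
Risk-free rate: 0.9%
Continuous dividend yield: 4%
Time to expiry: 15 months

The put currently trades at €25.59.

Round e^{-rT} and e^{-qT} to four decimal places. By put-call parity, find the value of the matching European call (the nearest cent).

€7.43

exp(−qT) = exp(−0.04·1.25) = 0.9512;  exp(−rT) = exp(−0.009·1.25) = 0.9888
Put-call parity: C − P = S·e^(−qT) − K·e^(−rT) = 220·0.9512 − 230·0.9888 = 209.2640 − 227.4240 = -18.1600
C = P + (C − P) = 25.59 + (-18.1600) = 7.4300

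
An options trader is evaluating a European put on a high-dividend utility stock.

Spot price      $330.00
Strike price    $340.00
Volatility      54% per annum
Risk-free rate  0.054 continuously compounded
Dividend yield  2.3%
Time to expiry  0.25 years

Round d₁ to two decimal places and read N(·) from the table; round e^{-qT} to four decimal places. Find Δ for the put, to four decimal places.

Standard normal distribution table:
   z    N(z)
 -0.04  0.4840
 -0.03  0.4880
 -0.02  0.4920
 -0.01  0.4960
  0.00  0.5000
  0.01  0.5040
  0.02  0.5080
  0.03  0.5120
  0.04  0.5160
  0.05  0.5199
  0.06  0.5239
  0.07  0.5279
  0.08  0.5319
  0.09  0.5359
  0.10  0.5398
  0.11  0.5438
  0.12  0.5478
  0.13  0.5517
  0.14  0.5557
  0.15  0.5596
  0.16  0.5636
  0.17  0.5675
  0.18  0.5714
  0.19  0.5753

-0.4774

σ√T = 0.54·√0.25 = 0.2700
d₁ = [ln(330/340) + (0.054 − 0.023 + ½·0.54²)·0.25] / (σ√T) = (-0.0299 + 0.0442) / 0.2700 = 0.0531 ⇒ 0.05
N(d₁) = N(0.05) = 0.5199
Δ_put = exp(−qT)·(N(d₁) − 1) = 0.9943·(0.5199 − 1) = -0.4774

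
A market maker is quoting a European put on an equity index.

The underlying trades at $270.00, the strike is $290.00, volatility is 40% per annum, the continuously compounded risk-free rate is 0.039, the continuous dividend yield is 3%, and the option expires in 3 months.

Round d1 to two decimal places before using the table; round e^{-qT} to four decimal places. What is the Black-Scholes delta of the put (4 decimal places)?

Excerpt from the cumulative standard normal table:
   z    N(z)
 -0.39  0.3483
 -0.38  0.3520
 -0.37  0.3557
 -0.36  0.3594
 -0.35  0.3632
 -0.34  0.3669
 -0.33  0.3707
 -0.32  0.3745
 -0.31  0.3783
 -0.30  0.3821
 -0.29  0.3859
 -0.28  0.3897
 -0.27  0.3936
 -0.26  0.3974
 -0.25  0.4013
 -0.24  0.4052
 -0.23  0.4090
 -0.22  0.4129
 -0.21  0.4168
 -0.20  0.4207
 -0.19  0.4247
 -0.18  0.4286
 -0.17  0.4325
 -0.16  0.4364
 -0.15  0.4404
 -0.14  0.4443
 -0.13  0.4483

-0.5942

σ√T = 0.4·√0.25 = 0.2000
d₁ = [ln(270/290) + (0.039 − 0.03 + ½·0.4²)·0.25] / (σ√T) = (-0.0715 + 0.0223) / 0.2000 = -0.2460 ⇒ -0.25
N(d₁) = N(-0.25) = 0.4013
Δ_put = e^(−qT)·(N(d₁) − 1) = 0.9925·(0.4013 − 1) = -0.5942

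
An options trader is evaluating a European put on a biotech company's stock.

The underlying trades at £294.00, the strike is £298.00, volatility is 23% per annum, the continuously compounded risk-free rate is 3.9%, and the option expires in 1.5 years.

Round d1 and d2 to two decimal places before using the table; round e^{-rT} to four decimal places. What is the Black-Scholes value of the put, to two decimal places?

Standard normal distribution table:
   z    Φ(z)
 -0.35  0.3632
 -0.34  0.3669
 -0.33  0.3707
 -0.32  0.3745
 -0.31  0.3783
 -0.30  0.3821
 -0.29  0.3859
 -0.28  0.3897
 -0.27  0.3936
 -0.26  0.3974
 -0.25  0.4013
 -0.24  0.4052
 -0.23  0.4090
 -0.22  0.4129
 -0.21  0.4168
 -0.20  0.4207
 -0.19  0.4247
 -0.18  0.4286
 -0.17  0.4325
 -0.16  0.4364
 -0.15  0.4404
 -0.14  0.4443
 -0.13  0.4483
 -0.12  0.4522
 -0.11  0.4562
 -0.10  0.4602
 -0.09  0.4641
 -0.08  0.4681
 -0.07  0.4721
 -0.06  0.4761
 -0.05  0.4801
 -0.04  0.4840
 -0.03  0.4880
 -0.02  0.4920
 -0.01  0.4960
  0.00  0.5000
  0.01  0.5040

£25.95

T = 1.5;  σ√T = 0.2817
d₁ = [ln(294/298) + (0.039 + 0.23²/2)·1.5] / 0.2817 = [-0.0135 + 0.0982] / 0.2817 = 0.3005 which rounds to 0.30
d₂ = d₁ − σ√T = 0.3005 − 0.2817 = 0.0189 which rounds to 0.02
e^(−rT) = e^(−0.039·1.5) = 0.9432
N(−d₂) = N(-0.02) = 0.4920;  N(−d₁) = N(-0.30) = 0.3821
P = 298·0.9432·0.4920 − 294·0.3821 = 138.2882 − 112.3374 = 25.9508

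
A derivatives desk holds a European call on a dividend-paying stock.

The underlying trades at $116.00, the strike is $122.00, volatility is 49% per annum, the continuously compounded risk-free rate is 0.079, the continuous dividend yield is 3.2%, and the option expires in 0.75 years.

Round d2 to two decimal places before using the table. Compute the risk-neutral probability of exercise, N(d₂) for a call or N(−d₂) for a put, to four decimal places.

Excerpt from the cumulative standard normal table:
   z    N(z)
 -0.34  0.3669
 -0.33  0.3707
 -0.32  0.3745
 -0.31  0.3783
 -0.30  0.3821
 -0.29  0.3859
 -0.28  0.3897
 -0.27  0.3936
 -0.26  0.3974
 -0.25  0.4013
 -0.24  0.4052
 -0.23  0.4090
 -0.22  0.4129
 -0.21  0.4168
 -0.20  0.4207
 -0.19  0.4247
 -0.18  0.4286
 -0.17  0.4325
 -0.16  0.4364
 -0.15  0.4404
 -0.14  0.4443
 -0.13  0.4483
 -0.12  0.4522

T = 0.75;  σ√T = 0.4244
d₁ = [ln(116/122) + (0.079 − 0.032 + 0.49²/2)·0.75] / 0.4244 = [-0.0504 + 0.1253] / 0.4244 = 0.1764 → 0.18
d₂ = d₁ − σ√T = 0.1764 − 0.4244 = -0.2480 → -0.25
Pr(exercise) under Q = N(d₂) = 0.4013

0.4013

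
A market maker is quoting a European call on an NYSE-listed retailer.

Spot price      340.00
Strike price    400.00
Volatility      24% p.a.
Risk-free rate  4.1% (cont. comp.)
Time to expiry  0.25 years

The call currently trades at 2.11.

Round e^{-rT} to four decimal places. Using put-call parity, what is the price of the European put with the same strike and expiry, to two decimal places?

exp(−rT) = exp(−0.041·0.25) = 0.9898
Put-call parity: C − P = S − K·e^(−rT) = 340 − 400·0.9898 = 340 − 395.9200 = -55.9200
P = C − (C − P) = 2.11 − (-55.9200) = 58.0300

58.03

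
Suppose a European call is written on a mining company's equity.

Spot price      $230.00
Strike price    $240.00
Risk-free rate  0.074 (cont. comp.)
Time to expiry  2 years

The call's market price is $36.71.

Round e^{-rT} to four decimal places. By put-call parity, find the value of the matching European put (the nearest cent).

$13.69

exp(−rT) = exp(−0.074·2) = 0.8624
Put-call parity: C − P = S − K·e^(−rT) = 230 − 240·0.8624 = 230 − 206.9760 = 23.0240
P = C − (C − P) = 36.71 − (23.0240) = 13.6860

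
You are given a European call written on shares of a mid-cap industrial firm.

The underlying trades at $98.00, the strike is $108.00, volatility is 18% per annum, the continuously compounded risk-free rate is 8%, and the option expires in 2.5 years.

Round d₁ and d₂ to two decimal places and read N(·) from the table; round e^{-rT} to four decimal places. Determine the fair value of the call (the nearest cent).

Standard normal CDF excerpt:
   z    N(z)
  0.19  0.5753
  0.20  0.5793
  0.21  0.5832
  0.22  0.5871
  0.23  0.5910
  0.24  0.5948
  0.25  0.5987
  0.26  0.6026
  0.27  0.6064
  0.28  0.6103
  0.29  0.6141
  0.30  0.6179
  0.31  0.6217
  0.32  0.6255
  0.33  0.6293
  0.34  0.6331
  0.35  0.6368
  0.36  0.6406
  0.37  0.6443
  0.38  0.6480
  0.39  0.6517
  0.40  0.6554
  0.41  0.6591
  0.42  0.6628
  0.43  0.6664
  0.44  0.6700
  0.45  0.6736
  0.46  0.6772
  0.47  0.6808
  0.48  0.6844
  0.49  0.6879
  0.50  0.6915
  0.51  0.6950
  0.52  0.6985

$15.86

σ√T = 0.18 × 1.5811 = 0.2846
d₁ = [ln(98/108) + (0.08 + 0.18²/2)·2.5] / 0.2846 = [-0.0972 + 0.2405] / 0.2846 = 0.5036 which rounds to 0.50
d₂ = d₁ − σ√T = 0.5036 − 0.2846 = 0.2190 which rounds to 0.22
e^(−rT) = e^(−0.08·2.5) = 0.8187
N(d₁) = N(0.50) = 0.6915;  N(d₂) = N(0.22) = 0.5871
C = 98·0.6915 − 108·0.8187·0.5871 = 67.7670 − 51.9111 = 15.8559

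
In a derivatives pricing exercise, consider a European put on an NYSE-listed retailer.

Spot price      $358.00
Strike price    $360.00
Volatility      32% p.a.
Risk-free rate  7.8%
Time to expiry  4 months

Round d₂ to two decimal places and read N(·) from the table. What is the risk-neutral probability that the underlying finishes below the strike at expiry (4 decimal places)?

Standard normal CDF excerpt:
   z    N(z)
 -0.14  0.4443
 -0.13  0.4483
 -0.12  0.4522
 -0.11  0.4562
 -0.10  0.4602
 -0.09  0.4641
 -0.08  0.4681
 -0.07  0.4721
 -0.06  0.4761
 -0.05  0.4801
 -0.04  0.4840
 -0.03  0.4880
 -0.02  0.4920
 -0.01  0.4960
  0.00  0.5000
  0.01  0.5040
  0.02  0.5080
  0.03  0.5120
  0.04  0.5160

σ√T = 0.32 × 0.5774 = 0.1848
d₁ = [ln(358/360) + (0.078 + 0.32²/2)·0.3333] / 0.1848 = [-0.0056 + 0.0431] / 0.1848 = 0.2030 ≈ 0.20
d₂ = d₁ − σ√T = 0.2030 − 0.1848 = 0.0182 ≈ 0.02
Risk-neutral Pr[S_T < K] = N(−d₂) = N(-0.02) = 0.4920

0.4920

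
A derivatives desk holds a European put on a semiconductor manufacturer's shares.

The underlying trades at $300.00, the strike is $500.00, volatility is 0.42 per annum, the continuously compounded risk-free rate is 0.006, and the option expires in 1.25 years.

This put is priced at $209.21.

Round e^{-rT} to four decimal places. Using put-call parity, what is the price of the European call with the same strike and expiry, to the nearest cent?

$12.96

exp(−rT) = exp(−0.006·1.25) = 0.9925
Put-call parity: C − P = S − K·e^(−rT) = 300 − 500·0.9925 = 300 − 496.2500 = -196.2500
C = P + (C − P) = 209.21 + (-196.2500) = 12.9600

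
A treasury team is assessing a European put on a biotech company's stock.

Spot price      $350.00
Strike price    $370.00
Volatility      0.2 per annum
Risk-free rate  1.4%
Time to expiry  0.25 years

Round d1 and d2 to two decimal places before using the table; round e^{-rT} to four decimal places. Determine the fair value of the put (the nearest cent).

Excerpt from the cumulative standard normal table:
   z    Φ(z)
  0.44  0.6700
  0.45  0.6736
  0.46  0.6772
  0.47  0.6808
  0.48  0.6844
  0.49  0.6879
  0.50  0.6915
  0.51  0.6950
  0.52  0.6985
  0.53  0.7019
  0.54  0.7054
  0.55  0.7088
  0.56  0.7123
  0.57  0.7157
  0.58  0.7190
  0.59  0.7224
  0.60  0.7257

$25.60

σ√T = 0.2 × 0.5000 = 0.1000
ln(S/K) + (r + σ²/2)T = ln(350/370) + (0.014 + 0.2²/2)·0.25 = -0.0556 + 0.0085 = -0.0471
d₁ = -0.0471 / 0.1000 = -0.4707 → -0.47
d₂ = d₁ − σ√T = -0.4707 − 0.1000 = -0.5707 → -0.57
e^(−rT) = e^(−0.014·0.25) = 0.9965
P = 370·0.9965·N(0.57) − 350·N(0.47) = 370·0.9965·0.7157 − 350·0.6808 = 263.8822 − 238.2800 = 25.6022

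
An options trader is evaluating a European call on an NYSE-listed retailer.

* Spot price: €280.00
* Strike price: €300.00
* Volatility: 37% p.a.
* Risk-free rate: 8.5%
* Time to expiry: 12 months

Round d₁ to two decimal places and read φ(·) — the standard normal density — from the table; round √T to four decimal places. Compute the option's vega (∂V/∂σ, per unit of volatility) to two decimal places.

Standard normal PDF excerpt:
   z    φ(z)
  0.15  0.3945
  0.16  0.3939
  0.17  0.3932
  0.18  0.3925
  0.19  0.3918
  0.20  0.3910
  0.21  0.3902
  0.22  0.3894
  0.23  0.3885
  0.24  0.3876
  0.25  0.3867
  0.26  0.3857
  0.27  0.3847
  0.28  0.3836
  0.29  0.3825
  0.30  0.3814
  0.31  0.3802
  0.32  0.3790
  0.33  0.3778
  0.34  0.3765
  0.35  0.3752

108.78

σ√T = 0.37 × 1.0000 = 0.3700
ln(S/K) + (r + σ²/2)T = ln(280/300) + (0.085 + 0.37²/2)·1 = -0.0690 + 0.1535 = 0.0845
d₁ = 0.0845 / 0.3700 = 0.2283 ⇒ 0.23
√T = √1 = 1.0000
φ(d₁) = φ(0.23) = 0.3885
vega = S·φ(d₁)·√T = 280·0.3885·1.0000 = 108.7800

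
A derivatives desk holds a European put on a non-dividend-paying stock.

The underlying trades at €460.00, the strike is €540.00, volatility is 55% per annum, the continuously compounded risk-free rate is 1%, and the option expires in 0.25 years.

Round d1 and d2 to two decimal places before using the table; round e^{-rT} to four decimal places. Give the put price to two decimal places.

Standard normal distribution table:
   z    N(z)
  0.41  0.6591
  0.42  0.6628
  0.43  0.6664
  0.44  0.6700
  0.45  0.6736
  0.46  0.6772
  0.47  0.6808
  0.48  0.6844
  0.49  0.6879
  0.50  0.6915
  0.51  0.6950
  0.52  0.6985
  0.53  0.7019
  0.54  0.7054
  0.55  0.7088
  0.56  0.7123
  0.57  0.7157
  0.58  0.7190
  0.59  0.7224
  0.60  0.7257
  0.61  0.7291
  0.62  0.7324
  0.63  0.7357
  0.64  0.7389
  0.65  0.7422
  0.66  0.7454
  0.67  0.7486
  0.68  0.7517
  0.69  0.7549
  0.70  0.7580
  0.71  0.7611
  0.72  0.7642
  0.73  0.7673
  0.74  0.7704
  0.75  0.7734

€101.77

σ√T = 0.55 × 0.5000 = 0.2750
d₁ = [ln(460/540) + (0.01 + ½·0.55²)·0.25] / (σ√T) = (-0.1603 + 0.0403) / 0.2750 = -0.4365 → -0.44
d₂ = -0.4365 − 0.2750 = -0.7115 → -0.71
e^(−rT) = e^(−0.01·0.25) = 0.9975
N(−d₂) = N(0.71) = 0.7611;  N(−d₁) = N(0.44) = 0.6700
P = 540·0.9975·0.7611 − 460·0.6700 = 409.9665 − 308.2000 = 101.7665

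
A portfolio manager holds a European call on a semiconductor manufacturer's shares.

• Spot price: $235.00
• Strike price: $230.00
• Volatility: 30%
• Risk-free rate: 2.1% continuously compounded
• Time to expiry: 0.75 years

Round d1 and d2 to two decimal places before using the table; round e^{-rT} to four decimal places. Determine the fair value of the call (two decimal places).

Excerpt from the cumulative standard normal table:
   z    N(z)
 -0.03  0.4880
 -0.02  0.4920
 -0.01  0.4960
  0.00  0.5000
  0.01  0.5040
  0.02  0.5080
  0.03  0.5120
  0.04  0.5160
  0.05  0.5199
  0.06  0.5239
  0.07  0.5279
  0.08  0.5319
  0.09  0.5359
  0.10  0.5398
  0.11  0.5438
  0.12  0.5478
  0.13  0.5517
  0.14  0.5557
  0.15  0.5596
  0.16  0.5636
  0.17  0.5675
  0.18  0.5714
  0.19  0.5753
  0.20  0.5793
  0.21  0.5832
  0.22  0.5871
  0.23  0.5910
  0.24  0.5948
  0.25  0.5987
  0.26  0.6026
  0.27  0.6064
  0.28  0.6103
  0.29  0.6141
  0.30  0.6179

T = 0.75;  σ√T = 0.2598
ln(S/K) + (r + σ²/2)T = ln(235/230) + (0.021 + 0.3²/2)·0.75 = 0.0215 + 0.0495 = 0.0710
d₁ = 0.0710 / 0.2598 = 0.2733 ≈ 0.27
d₂ = d₁ − σ√T = 0.2733 − 0.2598 = 0.0135 ≈ 0.01
e^(−rT) = e^(−0.021·0.75) = 0.9844
N(d₁) = N(0.27) = 0.6064;  N(d₂) = N(0.01) = 0.5040
C = 235·0.6064 − 230·0.9844·0.5040 = 142.5040 − 114.1116 = 28.3924

$28.39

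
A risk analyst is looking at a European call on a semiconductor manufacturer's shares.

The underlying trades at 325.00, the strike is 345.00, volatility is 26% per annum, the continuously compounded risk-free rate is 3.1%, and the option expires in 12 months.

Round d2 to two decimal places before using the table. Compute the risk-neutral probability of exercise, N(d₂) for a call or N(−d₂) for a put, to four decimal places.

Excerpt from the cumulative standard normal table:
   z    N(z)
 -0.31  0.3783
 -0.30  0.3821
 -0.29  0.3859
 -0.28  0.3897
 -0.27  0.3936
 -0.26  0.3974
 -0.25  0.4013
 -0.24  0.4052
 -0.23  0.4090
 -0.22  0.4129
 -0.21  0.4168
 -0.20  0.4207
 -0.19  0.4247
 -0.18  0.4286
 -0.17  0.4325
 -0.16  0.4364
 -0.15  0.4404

T = 1;  σ√T = 0.2600
d₁ = [ln(325/345) + (0.031 + 0.26²/2)·1] / 0.2600 = [-0.0597 + 0.0648] / 0.2600 = 0.0195 ≈ 0.02
d₂ = d₁ − σ√T = 0.0195 − 0.2600 = -0.2405 ≈ -0.24
Pr(exercise) under Q = N(d₂) = 0.4052

0.4052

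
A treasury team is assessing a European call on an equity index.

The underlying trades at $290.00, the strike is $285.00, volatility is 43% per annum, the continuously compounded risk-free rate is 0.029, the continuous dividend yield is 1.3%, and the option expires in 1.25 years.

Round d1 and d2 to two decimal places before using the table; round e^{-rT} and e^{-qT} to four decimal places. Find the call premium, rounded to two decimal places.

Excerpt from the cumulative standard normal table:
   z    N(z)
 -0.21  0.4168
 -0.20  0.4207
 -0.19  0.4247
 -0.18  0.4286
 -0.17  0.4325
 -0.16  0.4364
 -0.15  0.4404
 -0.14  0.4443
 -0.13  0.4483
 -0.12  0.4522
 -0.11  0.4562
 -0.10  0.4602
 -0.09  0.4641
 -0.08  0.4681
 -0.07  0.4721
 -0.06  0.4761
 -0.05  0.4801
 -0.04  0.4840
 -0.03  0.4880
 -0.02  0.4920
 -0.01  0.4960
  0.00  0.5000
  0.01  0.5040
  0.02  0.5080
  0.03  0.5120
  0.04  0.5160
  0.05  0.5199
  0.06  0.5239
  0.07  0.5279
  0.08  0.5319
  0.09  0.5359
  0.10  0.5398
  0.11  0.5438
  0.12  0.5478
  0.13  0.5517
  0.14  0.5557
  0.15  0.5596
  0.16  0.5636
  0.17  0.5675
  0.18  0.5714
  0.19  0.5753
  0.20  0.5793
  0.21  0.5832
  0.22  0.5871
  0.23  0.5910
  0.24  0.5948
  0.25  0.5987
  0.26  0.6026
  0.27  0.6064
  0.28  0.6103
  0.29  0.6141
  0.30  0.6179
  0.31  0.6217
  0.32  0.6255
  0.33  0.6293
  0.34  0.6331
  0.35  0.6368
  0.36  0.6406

σ√T = 0.43·√1.25 = 0.4808
d₁ = [ln(290/285) + (0.029 − 0.013 + 0.43²/2)·1.25] / 0.4808 = [0.0174 + 0.1356] / 0.4808 = 0.3182 which rounds to 0.32
d₂ = d₁ − σ√T = 0.3182 − 0.4808 = -0.1626 which rounds to -0.16
e^(−qT) = e^(−0.013·1.25) = 0.9839;  e^(−rT) = e^(−0.029·1.25) = 0.9644
N(d₁) = N(0.32) = 0.6255;  N(d₂) = N(-0.16) = 0.4364
C = 290·0.9839·0.6255 − 285·0.9644·0.4364 = 178.4745 − 119.9463 = 58.5283

$58.53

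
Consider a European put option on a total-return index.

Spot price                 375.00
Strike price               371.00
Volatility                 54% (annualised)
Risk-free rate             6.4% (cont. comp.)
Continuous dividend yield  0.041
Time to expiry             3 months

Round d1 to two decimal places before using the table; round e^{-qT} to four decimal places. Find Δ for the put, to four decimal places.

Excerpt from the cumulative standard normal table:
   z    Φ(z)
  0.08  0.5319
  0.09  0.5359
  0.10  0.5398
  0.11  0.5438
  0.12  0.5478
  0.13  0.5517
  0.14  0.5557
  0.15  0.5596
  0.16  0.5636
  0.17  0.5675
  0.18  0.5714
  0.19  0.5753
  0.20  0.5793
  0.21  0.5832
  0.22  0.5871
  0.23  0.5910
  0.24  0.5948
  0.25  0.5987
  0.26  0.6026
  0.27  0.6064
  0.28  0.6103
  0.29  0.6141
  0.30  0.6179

-0.4164

σ√T = 0.54 × 0.5000 = 0.2700
d₁ = [ln(375/371) + (0.064 − 0.041 + ½·0.54²)·0.25] / (σ√T) = (0.0107 + 0.0422) / 0.2700 = 0.1960 → 0.20
N(d₁) = N(0.20) = 0.5793
Δ_put = e^(−qT)·(N(d₁) − 1) = 0.9898·(0.5793 − 1) = -0.4164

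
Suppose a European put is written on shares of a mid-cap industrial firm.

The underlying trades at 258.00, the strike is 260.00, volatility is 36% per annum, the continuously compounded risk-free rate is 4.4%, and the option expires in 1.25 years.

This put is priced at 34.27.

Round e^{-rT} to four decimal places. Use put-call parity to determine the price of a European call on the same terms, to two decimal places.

e^(−rT) = e^(−0.044·1.25) = 0.9465
Put-call parity: C − P = S − K·e^(−rT) = 258 − 260·0.9465 = 258 − 246.0900 = 11.9100
C = P + (C − P) = 34.27 + (11.9100) = 46.1800

46.18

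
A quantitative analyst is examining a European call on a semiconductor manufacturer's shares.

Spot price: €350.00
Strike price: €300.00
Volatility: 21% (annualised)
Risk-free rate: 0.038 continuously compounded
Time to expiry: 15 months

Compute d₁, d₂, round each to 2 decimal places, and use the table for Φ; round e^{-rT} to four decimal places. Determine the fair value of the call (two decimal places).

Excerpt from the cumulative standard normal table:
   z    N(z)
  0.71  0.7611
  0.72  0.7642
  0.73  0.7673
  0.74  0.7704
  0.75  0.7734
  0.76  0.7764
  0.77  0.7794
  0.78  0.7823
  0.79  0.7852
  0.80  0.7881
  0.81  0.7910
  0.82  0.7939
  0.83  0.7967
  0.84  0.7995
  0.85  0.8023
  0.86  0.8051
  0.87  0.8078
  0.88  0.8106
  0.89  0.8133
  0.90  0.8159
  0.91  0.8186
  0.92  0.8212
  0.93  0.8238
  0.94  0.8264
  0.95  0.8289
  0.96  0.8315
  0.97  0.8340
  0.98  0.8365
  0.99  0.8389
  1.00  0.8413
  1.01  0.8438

σ√T = 0.21·√1.25 = 0.2348
d₁ = [ln(350/300) + (0.038 + 0.21²/2)·1.25] / 0.2348 = [0.1542 + 0.0751] / 0.2348 = 0.9763 which rounds to 0.98
d₂ = d₁ − σ√T = 0.9763 − 0.2348 = 0.7415 which rounds to 0.74
exp(−rT) = exp(−0.038·1.25) = 0.9536
C = 350·N(0.98) − 300·0.9536·N(0.74) = 350·0.8365 − 300·0.9536·0.7704 = 292.7750 − 220.3960 = 72.3790

€72.38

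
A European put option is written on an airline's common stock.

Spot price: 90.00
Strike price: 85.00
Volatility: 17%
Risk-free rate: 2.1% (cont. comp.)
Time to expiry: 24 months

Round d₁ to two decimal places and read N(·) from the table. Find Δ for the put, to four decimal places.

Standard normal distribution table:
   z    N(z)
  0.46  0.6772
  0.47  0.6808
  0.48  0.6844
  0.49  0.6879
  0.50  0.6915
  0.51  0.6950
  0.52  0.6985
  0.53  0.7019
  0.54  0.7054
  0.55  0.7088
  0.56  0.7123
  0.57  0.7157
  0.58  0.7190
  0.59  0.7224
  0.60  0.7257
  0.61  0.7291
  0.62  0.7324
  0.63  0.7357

σ√T = 0.17 × 1.4142 = 0.2404
d₁ = [ln(90/85) + (0.021 + 0.17²/2)·2] / 0.2404 = [0.0572 + 0.0709] / 0.2404 = 0.5327 ⇒ 0.53
N(d₁) = N(0.53) = 0.7019
Δ_put = N(d₁) − 1 = 0.7019 − 1 = -0.2981

-0.2981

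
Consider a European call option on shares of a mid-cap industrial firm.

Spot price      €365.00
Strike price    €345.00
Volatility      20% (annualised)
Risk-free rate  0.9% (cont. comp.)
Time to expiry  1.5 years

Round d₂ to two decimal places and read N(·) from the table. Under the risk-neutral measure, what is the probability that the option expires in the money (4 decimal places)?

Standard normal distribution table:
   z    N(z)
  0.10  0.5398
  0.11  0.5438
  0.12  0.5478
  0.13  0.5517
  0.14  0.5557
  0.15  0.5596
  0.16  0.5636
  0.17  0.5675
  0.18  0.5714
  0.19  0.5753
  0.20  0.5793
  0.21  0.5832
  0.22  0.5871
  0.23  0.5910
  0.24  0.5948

0.5636

T = 1.5;  σ√T = 0.2449
d₁ = [ln(365/345) + (0.009 + 0.2²/2)·1.5] / 0.2449 = [0.0564 + 0.0435] / 0.2449 = 0.4076 which rounds to 0.41
d₂ = d₁ − σ√T = 0.4076 − 0.2449 = 0.1627 which rounds to 0.16
Pr(exercise) under Q = N(d₂) = 0.5636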